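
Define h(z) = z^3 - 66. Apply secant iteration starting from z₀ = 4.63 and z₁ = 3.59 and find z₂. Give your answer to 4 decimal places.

h(4.63) = 33.252847, h(3.59) = -19.731721
z₂ = 3.590000 − (-19.731721)·(3.590000 − 4.630000) / (-19.731721 − 33.252847) = 3.590000 − (20.520990)/(-52.984568) = 3.977301

3.9773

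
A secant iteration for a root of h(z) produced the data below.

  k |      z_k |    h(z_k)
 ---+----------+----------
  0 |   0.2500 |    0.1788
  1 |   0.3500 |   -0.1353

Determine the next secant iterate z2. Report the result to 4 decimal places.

z2 = 0.3500 − (-0.1353)·(0.3500 − 0.2500) / (-0.1353 − 0.1788)
   = 0.3500 − (-0.013530)/(-0.314100) = 0.306925

0.3069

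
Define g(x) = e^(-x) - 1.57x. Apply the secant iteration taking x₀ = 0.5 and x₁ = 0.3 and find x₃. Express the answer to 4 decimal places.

g(0.5) = -0.178469, g(0.3) = 0.269818
x₂ = 0.300000 − 0.269818·(0.300000 − 0.500000) / (0.269818 − (-0.178469)) = 0.300000 − (-0.053964)/(0.448288) = 0.420377
g(0.420377) = -0.003193
x₃ = 0.420377 − (-0.003193)·(0.420377 − 0.300000) / (-0.003193 − 0.269818) = 0.420377 − (-0.000384)/(-0.273012) = 0.418969

0.4190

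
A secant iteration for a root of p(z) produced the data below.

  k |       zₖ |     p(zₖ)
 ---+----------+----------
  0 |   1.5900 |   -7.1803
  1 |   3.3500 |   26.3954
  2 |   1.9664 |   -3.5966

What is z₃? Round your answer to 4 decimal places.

z₃ = 1.9664 − (-3.5966)·(1.9664 − 3.3500) / (-3.5966 − 26.3954)
   = 1.9664 − (4.976256)/(-29.992000) = 2.132319

2.1323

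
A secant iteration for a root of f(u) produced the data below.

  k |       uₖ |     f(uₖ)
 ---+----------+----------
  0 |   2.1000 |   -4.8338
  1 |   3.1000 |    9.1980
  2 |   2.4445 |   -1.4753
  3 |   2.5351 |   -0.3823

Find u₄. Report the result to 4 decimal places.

2.5668

u₄ = 2.5351 − (-0.3823)·(2.5351 − 2.4445) / (-0.3823 − (-1.4753))
   = 2.5351 − (-0.034636)/(1.093000) = 2.566789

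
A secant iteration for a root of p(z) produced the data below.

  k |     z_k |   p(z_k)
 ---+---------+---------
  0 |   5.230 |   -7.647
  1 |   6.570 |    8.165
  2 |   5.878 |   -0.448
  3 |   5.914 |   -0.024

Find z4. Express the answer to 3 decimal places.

z4 = 5.914 − (-0.024)·(5.914 − 5.878) / (-0.024 − (-0.448))
   = 5.914 − (-0.00086)/(0.42400) = 5.91604

5.916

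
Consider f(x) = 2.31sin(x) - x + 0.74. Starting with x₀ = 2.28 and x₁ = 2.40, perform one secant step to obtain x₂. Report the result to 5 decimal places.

2.36175

f(2.28) = 0.2130144, f(2.40) = -0.0996801
x₂ = 2.4000000 − (-0.0996801)·(2.4000000 − 2.2800000) / (-0.0996801 − 0.2130144) = 2.4000000 − (-0.0119616)/(-0.3126945) = 2.3617467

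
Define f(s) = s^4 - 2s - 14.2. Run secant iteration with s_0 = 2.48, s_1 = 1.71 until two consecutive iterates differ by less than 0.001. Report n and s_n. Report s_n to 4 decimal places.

f(2.48) = 18.667420, f(1.71) = -9.069639
s_2 = 1.710000 − (-9.069639)·(-0.770000)/(-27.737059) = 1.961779;  |Δ| = 0.251779
f(1.961779) = -3.312001
s_3 = 1.961779 − (-3.312001)·(0.251779)/(5.757638) = 2.106612;  |Δ| = 0.144833
f(2.106612) = 1.280974
s_4 = 2.106612 − 1.280974·(0.144833)/(4.592974) = 2.066218;  |Δ| = 0.040394
f(2.066218) = -0.105866
s_5 = 2.066218 − (-0.105866)·(-0.040394)/(-1.386839) = 2.069302;  |Δ| = 0.003083
f(2.069302) = -0.002988
s_6 = 2.069302 − (-0.002988)·(0.003083)/(0.102877) = 2.069392;  |Δ| = 0.000090
|s_6 − s_5| = 0.000090 < 0.001

n = 6, s_n = 2.0694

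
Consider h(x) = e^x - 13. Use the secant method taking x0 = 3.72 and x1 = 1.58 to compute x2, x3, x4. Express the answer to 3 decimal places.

2.059, 2.888, 2.482

h(3.72) = 28.26439, h(1.58) = -8.14504
x2 = 1.58000 − (-8.14504)·(1.58000 − 3.72000) / (-8.14504 − 28.26439) = 1.58000 − (17.43039)/(-36.40944) = 2.05873
h(2.05873) = -5.16397
x3 = 2.05873 − (-5.16397)·(2.05873 − 1.58000) / (-5.16397 − (-8.14504)) = 2.05873 − (-2.47216)/(2.98108) = 2.88802
h(2.88802) = 4.95766
x4 = 2.88802 − 4.95766·(2.88802 − 2.05873) / (4.95766 − (-5.16397)) = 2.88802 − (4.11131)/(10.12162) = 2.48183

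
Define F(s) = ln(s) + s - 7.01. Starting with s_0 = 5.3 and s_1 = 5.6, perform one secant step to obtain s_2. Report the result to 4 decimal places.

F(5.3) = -0.042293, F(5.6) = 0.312767
s_2 = 5.600000 − 0.312767·(5.600000 − 5.300000) / (0.312767 − (-0.042293)) = 5.600000 − (0.093830)/(0.355060) = 5.335735

5.3357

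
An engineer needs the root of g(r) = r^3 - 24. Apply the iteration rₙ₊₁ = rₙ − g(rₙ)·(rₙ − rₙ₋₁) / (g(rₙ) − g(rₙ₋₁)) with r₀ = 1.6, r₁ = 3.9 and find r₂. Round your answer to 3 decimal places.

2.429

g(1.6) = -19.90400, g(3.9) = 35.31900
r₂ = 3.90000 − 35.31900·(3.90000 − 1.60000) / (35.31900 − (-19.90400)) = 3.90000 − (81.23370)/(55.22300) = 2.42899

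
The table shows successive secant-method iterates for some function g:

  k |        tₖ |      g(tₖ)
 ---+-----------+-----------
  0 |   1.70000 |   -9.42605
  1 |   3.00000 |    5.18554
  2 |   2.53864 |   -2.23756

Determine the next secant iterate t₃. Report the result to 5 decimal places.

2.67771

t₃ = 2.53864 − (-2.23756)·(2.53864 − 3.00000) / (-2.23756 − 5.18554)
   = 2.53864 − (1.0323207)/(-7.4231000) = 2.6777087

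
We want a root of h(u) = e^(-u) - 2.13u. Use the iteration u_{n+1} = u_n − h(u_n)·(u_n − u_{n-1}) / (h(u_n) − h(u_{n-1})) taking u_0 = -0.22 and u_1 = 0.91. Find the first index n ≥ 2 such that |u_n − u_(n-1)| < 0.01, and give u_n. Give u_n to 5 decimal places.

h(-0.22) = 1.7146767, h(0.91) = -1.5357758
u_2 = 0.9100000 − (-1.5357758)·(1.1300000)/(-3.2504525) = 0.3760969;  |Δ| = 0.5339031
h(0.3760969) = -0.1145506
u_3 = 0.3760969 − (-0.1145506)·(-0.5339031)/(1.4212251) = 0.3330644;  |Δ| = 0.0430325
h(0.3330644) = 0.0072970
u_4 = 0.3330644 − 0.0072970·(-0.0430325)/(0.1218476) = 0.3356414;  |Δ| = 0.0025770
|u_4 − u_3| = 0.0025770 < 0.01

n = 4, u_n = 0.33564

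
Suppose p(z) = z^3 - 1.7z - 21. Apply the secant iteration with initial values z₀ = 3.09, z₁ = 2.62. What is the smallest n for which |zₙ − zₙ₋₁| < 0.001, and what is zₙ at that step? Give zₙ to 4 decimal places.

p(3.09) = 3.250629, p(2.62) = -7.469272
z₂ = 2.620000 − (-7.469272)·(-0.470000)/(-10.719901) = 2.947480;  |Δ| = 0.327480
p(2.947480) = -0.404065
z₃ = 2.947480 − (-0.404065)·(0.327480)/(7.065207) = 2.966209;  |Δ| = 0.018729
p(2.966209) = 0.055333
z₄ = 2.966209 − 0.055333·(0.018729)/(0.459399) = 2.963953;  |Δ| = 0.002256
p(2.963953) = -0.000330
z₅ = 2.963953 − (-0.000330)·(-0.002256)/(-0.055663) = 2.963967;  |Δ| = 0.000013
|z₅ − z₄| = 0.000013 < 0.001

n = 5, zₙ = 2.9640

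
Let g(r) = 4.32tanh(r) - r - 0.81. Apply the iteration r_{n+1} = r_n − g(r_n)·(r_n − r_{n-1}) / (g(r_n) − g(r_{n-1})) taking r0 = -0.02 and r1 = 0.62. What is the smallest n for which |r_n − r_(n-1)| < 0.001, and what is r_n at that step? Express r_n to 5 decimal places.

g(-0.02) = -0.8763885, g(0.62) = 0.9508731
r2 = 0.6200000 − 0.9508731·(0.6400000)/(1.8272616) = 0.2869559;  |Δ| = 0.3330441
g(0.2869559) = 0.1097522
r3 = 0.2869559 − 0.1097522·(-0.3330441)/(-0.8411208) = 0.2434991;  |Δ| = 0.0434567
g(0.2434991) = -0.0218913
r4 = 0.2434991 − (-0.0218913)·(-0.0434567)/(-0.1316436) = 0.2507257;  |Δ| = 0.0072265
g(0.2507257) = 0.0002693
r5 = 0.2507257 − 0.0002693·(0.0072265)/(0.0221606) = 0.2506379;  |Δ| = 0.0000878
|r5 − r4| = 0.0000878 < 0.001

n = 5, r_n = 0.25064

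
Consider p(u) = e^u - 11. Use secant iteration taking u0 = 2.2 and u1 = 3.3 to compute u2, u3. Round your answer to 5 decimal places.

p(2.2) = -1.9749865, p(3.3) = 16.1126389
u2 = 3.3000000 − 16.1126389·(3.3000000 − 2.2000000) / (16.1126389 − (-1.9749865)) = 3.3000000 − (17.7239028)/(18.0876254) = 2.3201089
p(2.3201089) = -0.8232173
u3 = 2.3201089 − (-0.8232173)·(2.3201089 − 3.3000000) / (-0.8232173 − 16.1126389) = 2.3201089 − (0.8066633)/(-16.9358562) = 2.3677394

2.32011, 2.36774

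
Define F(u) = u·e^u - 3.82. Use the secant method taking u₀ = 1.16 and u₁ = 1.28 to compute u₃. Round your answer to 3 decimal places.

1.177

F(1.16) = -0.11968, F(1.28) = 0.78370
u₂ = 1.28000 − 0.78370·(1.28000 − 1.16000) / (0.78370 − (-0.11968)) = 1.28000 − (0.09404)/(0.90338) = 1.17590
F(1.17590) = -0.00886
u₃ = 1.17590 − (-0.00886)·(1.17590 − 1.28000) / (-0.00886 − 0.78370) = 1.17590 − (0.00092)/(-0.79256) = 1.17706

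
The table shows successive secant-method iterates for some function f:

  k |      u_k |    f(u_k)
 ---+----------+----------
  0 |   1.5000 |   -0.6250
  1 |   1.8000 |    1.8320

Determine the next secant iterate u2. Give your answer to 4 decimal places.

u2 = 1.8000 − 1.8320·(1.8000 − 1.5000) / (1.8320 − (-0.6250))
   = 1.8000 − (0.549600)/(2.457000) = 1.576313

1.5763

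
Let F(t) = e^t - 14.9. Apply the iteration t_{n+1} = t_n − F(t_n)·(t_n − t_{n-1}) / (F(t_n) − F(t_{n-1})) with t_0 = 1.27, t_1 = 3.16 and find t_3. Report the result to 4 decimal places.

F(1.27) = -11.339147, F(3.16) = 8.670596
t_2 = 3.160000 − 8.670596·(3.160000 − 1.270000) / (8.670596 − (-11.339147)) = 3.160000 − (16.387426)/(20.009743) = 2.341028
F(2.341028) = -4.508090
t_3 = 2.341028 − (-4.508090)·(2.341028 − 3.160000) / (-4.508090 − 8.670596) = 2.341028 − (3.692001)/(-13.178685) = 2.621177

2.6212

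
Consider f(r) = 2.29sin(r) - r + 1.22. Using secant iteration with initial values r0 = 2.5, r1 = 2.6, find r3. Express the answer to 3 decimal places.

f(2.5) = 0.09050, f(2.6) = -0.19950
r2 = 2.60000 − (-0.19950)·(2.60000 − 2.50000) / (-0.19950 − 0.09050) = 2.60000 − (-0.01995)/(-0.29000) = 2.53121
f(2.53121) = 0.00138
r3 = 2.53121 − 0.00138·(2.53121 − 2.60000) / (0.00138 − (-0.19950)) = 2.53121 − (-0.00010)/(0.20089) = 2.53168

2.532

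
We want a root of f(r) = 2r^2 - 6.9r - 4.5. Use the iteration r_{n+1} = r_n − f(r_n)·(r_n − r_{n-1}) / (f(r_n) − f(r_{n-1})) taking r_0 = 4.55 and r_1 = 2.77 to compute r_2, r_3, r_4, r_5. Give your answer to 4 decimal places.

f(4.55) = 5.510000, f(2.77) = -8.267200
r_2 = 2.770000 − (-8.267200)·(2.770000 − 4.550000) / (-8.267200 − 5.510000) = 2.770000 − (14.715616)/(-13.777200) = 3.838114
f(3.838114) = -1.520751
r_3 = 3.838114 − (-1.520751)·(3.838114 − 2.770000) / (-1.520751 − (-8.267200)) = 3.838114 − (-1.624335)/(6.746449) = 4.078883
f(4.078883) = 0.630276
r_4 = 4.078883 − 0.630276·(4.078883 − 3.838114) / (0.630276 − (-1.520751)) = 4.078883 − (0.151751)/(2.151027) = 4.008334
f(4.008334) = -0.024018
r_5 = 4.008334 − (-0.024018)·(4.008334 − 4.078883) / (-0.024018 − 0.630276) = 4.008334 − (0.001694)/(-0.654294) = 4.010924

3.8381, 4.0789, 4.0083, 4.0109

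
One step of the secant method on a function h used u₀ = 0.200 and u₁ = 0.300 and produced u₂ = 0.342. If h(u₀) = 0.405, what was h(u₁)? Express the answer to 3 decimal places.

0.120

The secant line through (0.200, 0.405) and (0.300, h(u₁)) crosses zero at u₂ = 0.342.
So (0.200, 0.405), (0.300, h(u₁)), (0.342, 0) are collinear:
h(u₁) = 0.405 · (0.300 − 0.342) / (0.200 − 0.342) = 0.405 · (-0.04200)/(-0.14200) = 0.11979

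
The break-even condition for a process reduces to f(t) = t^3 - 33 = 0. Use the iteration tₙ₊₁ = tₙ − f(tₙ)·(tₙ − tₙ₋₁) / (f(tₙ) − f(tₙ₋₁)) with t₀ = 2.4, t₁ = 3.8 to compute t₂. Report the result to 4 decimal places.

3.0540

f(2.4) = -19.176000, f(3.8) = 21.872000
t₂ = 3.800000 − 21.872000·(3.800000 − 2.400000) / (21.872000 − (-19.176000)) = 3.800000 − (30.620800)/(41.048000) = 3.054025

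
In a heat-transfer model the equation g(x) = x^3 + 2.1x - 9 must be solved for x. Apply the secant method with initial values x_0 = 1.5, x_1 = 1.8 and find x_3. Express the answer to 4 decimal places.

1.7468

g(1.5) = -2.475000, g(1.8) = 0.612000
x_2 = 1.800000 − 0.612000·(1.800000 − 1.500000) / (0.612000 − (-2.475000)) = 1.800000 − (0.183600)/(3.087000) = 1.740525
g(1.740525) = -0.072106
x_3 = 1.740525 − (-0.072106)·(1.740525 − 1.800000) / (-0.072106 − 0.612000) = 1.740525 − (0.004289)/(-0.684106) = 1.746794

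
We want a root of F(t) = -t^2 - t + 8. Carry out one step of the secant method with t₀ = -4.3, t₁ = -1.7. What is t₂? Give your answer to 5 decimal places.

-3.06200

F(-4.3) = -6.1900000, F(-1.7) = 6.8100000
t₂ = -1.7000000 − 6.8100000·(-1.7000000 − (-4.3000000)) / (6.8100000 − (-6.1900000)) = -1.7000000 − (17.7060000)/(13.0000000) = -3.0620000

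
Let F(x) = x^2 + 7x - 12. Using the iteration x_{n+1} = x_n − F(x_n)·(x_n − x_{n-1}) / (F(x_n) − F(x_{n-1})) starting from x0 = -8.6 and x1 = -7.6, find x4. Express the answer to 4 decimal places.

F(-8.6) = 1.760000, F(-7.6) = -7.440000
x2 = -7.600000 − (-7.440000)·(-7.600000 − (-8.600000)) / (-7.440000 − 1.760000) = -7.600000 − (-7.440000)/(-9.200000) = -8.408696
F(-8.408696) = -0.154707
x3 = -8.408696 − (-0.154707)·(-8.408696 − (-7.600000)) / (-0.154707 − (-7.440000)) = -8.408696 − (0.125111)/(7.285293) = -8.425869
F(-8.425869) = 0.014183
x4 = -8.425869 − 0.014183·(-8.425869 − (-8.408696)) / (0.014183 − (-0.154707)) = -8.425869 − (-0.000244)/(0.168890) = -8.424427

-8.4244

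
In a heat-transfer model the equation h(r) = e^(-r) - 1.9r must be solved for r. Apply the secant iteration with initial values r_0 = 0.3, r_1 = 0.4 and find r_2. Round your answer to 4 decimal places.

0.3656

h(0.3) = 0.170818, h(0.4) = -0.089680
r_2 = 0.400000 − (-0.089680)·(0.400000 − 0.300000) / (-0.089680 − 0.170818) = 0.400000 − (-0.008968)/(-0.260498) = 0.365574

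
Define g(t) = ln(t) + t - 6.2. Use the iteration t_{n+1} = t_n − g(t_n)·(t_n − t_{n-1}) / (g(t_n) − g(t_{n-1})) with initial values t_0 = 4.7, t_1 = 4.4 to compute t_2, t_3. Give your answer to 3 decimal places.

g(4.7) = 0.04756, g(4.4) = -0.31840
t_2 = 4.40000 − (-0.31840)·(4.40000 − 4.70000) / (-0.31840 − 0.04756) = 4.40000 − (0.09552)/(-0.36596) = 4.66101
g(4.66101) = 0.00024
t_3 = 4.66101 − 0.00024·(4.66101 − 4.40000) / (0.00024 − (-0.31840)) = 4.66101 − (0.00006)/(0.31864) = 4.66081

4.661, 4.661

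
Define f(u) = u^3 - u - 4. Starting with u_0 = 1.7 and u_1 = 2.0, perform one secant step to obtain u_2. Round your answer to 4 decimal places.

1.7847

f(1.7) = -0.787000, f(2.0) = 2.000000
u_2 = 2.000000 − 2.000000·(2.000000 − 1.700000) / (2.000000 − (-0.787000)) = 2.000000 − (0.600000)/(2.787000) = 1.784715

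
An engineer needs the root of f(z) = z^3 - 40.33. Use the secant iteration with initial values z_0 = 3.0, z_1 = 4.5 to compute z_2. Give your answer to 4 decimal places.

f(3.0) = -13.330000, f(4.5) = 50.795000
z_2 = 4.500000 − 50.795000·(4.500000 − 3.000000) / (50.795000 − (-13.330000)) = 4.500000 − (76.192500)/(64.125000) = 3.311813

3.3118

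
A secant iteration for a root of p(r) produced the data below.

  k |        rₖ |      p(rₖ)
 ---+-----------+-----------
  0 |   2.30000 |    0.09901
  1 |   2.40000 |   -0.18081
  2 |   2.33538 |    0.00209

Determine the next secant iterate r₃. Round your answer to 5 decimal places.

r₃ = 2.33538 − 0.00209·(2.33538 − 2.40000) / (0.00209 − (-0.18081))
   = 2.33538 − (-0.0001351)/(0.1829000) = 2.3361184

2.33612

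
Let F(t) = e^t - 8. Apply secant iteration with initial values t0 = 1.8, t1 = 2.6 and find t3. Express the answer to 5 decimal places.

2.06288

F(1.8) = -1.9503525, F(2.6) = 5.4637380
t2 = 2.6000000 − 5.4637380·(2.6000000 − 1.8000000) / (5.4637380 − (-1.9503525)) = 2.6000000 − (4.3709904)/(7.4140906) = 2.0104482
F(2.0104482) = -0.5333368
t3 = 2.0104482 − (-0.5333368)·(2.0104482 − 2.6000000) / (-0.5333368 − 5.4637380) = 2.0104482 − (0.3144297)/(-5.9970749) = 2.0628787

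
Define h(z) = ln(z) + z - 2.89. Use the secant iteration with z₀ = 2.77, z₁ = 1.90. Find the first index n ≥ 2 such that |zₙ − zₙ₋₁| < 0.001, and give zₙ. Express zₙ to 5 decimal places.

h(2.77) = 0.8988473, h(1.90) = -0.3481461
z₂ = 1.9000000 − (-0.3481461)·(-0.8700000)/(-1.2469934) = 2.1428939;  |Δ| = 0.2428939
h(2.1428939) = 0.0150511
z₃ = 2.1428939 − 0.0150511·(0.2428939)/(0.3631972) = 2.1328282;  |Δ| = 0.0100657
h(2.1328282) = 0.0002771
z₄ = 2.1328282 − 0.0002771·(-0.0100657)/(-0.0147740) = 2.1326394;  |Δ| = 0.0001888
|z₄ − z₃| = 0.0001888 < 0.001

n = 4, zₙ = 2.13264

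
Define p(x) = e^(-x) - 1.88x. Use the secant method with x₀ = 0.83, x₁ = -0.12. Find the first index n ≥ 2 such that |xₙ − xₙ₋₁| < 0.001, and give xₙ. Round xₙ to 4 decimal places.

n = 5, xₙ = 0.3681

p(0.83) = -1.124351, p(-0.12) = 1.353097
x₂ = -0.120000 − 1.353097·(-0.950000)/(2.477448) = 0.398857;  |Δ| = 0.518857
p(0.398857) = -0.078766
x₃ = 0.398857 − (-0.078766)·(0.518857)/(-1.431862) = 0.370315;  |Δ| = 0.028542
p(0.370315) = -0.005677
x₄ = 0.370315 − (-0.005677)·(-0.028542)/(0.073089) = 0.368099;  |Δ| = 0.002217
p(0.368099) = 0.000023
x₅ = 0.368099 − 0.000023·(-0.002217)/(0.005700) = 0.368108;  |Δ| = 0.000009
|x₅ − x₄| = 0.000009 < 0.001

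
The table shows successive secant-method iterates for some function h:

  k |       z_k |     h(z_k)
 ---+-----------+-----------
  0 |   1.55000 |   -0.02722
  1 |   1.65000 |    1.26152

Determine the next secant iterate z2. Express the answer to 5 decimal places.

1.55211

z2 = 1.65000 − 1.26152·(1.65000 − 1.55000) / (1.26152 − (-0.02722))
   = 1.65000 − (0.1261520)/(1.2887400) = 1.5521121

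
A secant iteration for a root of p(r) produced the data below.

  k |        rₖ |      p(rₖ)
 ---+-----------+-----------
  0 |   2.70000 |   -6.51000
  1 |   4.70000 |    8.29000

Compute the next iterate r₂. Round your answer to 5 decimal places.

3.57973

r₂ = 4.70000 − 8.29000·(4.70000 − 2.70000) / (8.29000 − (-6.51000))
   = 4.70000 − (16.5800000)/(14.8000000) = 3.5797297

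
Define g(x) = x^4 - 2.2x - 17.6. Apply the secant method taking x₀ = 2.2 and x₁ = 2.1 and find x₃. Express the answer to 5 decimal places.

2.17524

g(2.2) = 0.9856000, g(2.1) = -2.7719000
x₂ = 2.1000000 − (-2.7719000)·(2.1000000 − 2.2000000) / (-2.7719000 − 0.9856000) = 2.1000000 − (0.2771900)/(-3.7575000) = 2.1737698
g(2.1737698) = -0.0540686
x₃ = 2.1737698 − (-0.0540686)·(2.1737698 − 2.1000000) / (-0.0540686 − (-2.7719000)) = 2.1737698 − (-0.0039886)/(2.7178314) = 2.1752374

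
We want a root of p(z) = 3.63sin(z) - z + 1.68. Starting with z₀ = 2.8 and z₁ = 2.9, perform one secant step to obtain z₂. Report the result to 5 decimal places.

p(2.8) = 0.0960070, p(2.9) = -0.3515249
z₂ = 2.9000000 − (-0.3515249)·(2.9000000 − 2.8000000) / (-0.3515249 − 0.0960070) = 2.9000000 − (-0.0351525)/(-0.4475319) = 2.8214525

2.82145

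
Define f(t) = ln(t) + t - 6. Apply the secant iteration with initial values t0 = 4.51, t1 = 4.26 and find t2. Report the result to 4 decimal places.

4.4967

f(4.51) = 0.016297, f(4.26) = -0.290731
t2 = 4.260000 − (-0.290731)·(4.260000 − 4.510000) / (-0.290731 − 0.016297) = 4.260000 − (0.072683)/(-0.307028) = 4.496730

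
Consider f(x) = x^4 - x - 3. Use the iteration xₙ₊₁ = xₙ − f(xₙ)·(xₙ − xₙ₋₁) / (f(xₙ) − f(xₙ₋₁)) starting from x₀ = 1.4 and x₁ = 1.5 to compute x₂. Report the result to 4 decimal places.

1.4498

f(1.4) = -0.558400, f(1.5) = 0.562500
x₂ = 1.500000 − 0.562500·(1.500000 − 1.400000) / (0.562500 − (-0.558400)) = 1.500000 − (0.056250)/(1.120900) = 1.449817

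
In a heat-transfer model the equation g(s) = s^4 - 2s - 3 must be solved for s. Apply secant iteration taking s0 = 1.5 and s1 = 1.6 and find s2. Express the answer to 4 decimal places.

g(1.5) = -0.937500, g(1.6) = 0.353600
s2 = 1.600000 − 0.353600·(1.600000 − 1.500000) / (0.353600 − (-0.937500)) = 1.600000 − (0.035360)/(1.291100) = 1.572613

1.5726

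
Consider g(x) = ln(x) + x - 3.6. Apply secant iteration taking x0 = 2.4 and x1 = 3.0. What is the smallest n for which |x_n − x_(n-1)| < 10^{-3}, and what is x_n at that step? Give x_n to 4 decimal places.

n = 4, x_n = 2.6322

g(2.4) = -0.324531, g(3.0) = 0.498612
x2 = 3.000000 − 0.498612·(0.600000)/(0.823144) = 2.636555;  |Δ| = 0.363445
g(2.636555) = 0.006028
x3 = 2.636555 − 0.006028·(-0.363445)/(-0.492584) = 2.632107;  |Δ| = 0.004448
g(2.632107) = -0.000108
x4 = 2.632107 − (-0.000108)·(-0.004448)/(-0.006136) = 2.632186;  |Δ| = 0.000078
|x4 − x3| = 0.000078 < 10^{-3}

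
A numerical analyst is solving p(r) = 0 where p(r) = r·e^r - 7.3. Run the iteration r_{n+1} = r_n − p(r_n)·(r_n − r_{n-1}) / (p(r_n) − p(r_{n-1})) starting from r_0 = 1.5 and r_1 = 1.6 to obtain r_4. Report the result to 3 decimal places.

1.550

p(1.5) = -0.57747, p(1.6) = 0.62485
r_2 = 1.60000 − 0.62485·(1.60000 − 1.50000) / (0.62485 − (-0.57747)) = 1.60000 − (0.06249)/(1.20232) = 1.54803
p(1.54803) = -0.02086
r_3 = 1.54803 − (-0.02086)·(1.54803 − 1.60000) / (-0.02086 − 0.62485) = 1.54803 − (0.00108)/(-0.64572) = 1.54971
p(1.54971) = -0.00072
r_4 = 1.54971 − (-0.00072)·(1.54971 − 1.54803) / (-0.00072 − (-0.02086)) = 1.54971 − (0.00000)/(0.02014) = 1.54977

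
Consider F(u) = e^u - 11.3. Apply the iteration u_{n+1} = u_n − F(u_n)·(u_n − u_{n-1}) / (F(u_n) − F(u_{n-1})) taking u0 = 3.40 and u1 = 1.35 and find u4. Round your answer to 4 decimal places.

F(3.40) = 18.664100, F(1.35) = -7.442574
u2 = 1.350000 − (-7.442574)·(1.350000 − 3.400000) / (-7.442574 − 18.664100) = 1.350000 − (15.257278)/(-26.106675) = 1.934421
F(1.934421) = -4.379967
u3 = 1.934421 − (-4.379967)·(1.934421 − 1.350000) / (-4.379967 − (-7.442574)) = 1.934421 − (-2.559743)/(3.062608) = 2.770226
F(2.770226) = 4.662233
u4 = 2.770226 − 4.662233·(2.770226 − 1.934421) / (4.662233 − (-4.379967)) = 2.770226 − (3.896718)/(9.042200) = 2.339278

2.3393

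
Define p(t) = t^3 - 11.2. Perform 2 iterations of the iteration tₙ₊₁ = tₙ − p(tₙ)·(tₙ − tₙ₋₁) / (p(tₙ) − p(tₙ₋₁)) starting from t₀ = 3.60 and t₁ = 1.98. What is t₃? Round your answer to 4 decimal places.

2.2521

p(3.60) = 35.456000, p(1.98) = -3.437608
t₂ = 1.980000 − (-3.437608)·(1.980000 − 3.600000) / (-3.437608 − 35.456000) = 1.980000 − (5.568925)/(-38.893608) = 2.123184
p(2.123184) = -1.628883
t₃ = 2.123184 − (-1.628883)·(2.123184 − 1.980000) / (-1.628883 − (-3.437608)) = 2.123184 − (-0.233229)/(1.808725) = 2.252130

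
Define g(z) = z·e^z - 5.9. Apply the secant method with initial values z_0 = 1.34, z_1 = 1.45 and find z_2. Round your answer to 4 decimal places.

1.4209

g(1.34) = -0.782482, g(1.45) = 0.281516
z_2 = 1.450000 − 0.281516·(1.450000 − 1.340000) / (0.281516 − (-0.782482)) = 1.450000 − (0.030967)/(1.063998) = 1.420896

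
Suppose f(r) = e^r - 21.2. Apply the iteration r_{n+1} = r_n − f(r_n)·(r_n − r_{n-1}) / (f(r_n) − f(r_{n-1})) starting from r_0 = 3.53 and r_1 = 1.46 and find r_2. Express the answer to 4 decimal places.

f(3.53) = 12.923968, f(1.46) = -16.894040
r_2 = 1.460000 − (-16.894040)·(1.460000 − 3.530000) / (-16.894040 − 12.923968) = 1.460000 − (34.970664)/(-29.818008) = 2.632803

2.6328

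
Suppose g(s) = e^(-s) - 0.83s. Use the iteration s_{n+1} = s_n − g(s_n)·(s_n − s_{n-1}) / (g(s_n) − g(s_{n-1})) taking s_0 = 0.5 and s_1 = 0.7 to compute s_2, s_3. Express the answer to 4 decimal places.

0.6388, 0.6371

g(0.5) = 0.191531, g(0.7) = -0.084415
s_2 = 0.700000 − (-0.084415)·(0.700000 − 0.500000) / (-0.084415 − 0.191531) = 0.700000 − (-0.016883)/(-0.275945) = 0.638818
g(0.638818) = -0.002303
s_3 = 0.638818 − (-0.002303)·(0.638818 − 0.700000) / (-0.002303 − (-0.084415)) = 0.638818 − (0.000141)/(0.082112) = 0.637102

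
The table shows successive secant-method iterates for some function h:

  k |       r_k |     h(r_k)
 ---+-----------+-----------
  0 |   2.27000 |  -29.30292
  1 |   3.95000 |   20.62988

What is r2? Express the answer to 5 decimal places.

3.25590

r2 = 3.95000 − 20.62988·(3.95000 − 2.27000) / (20.62988 − (-29.30292))
   = 3.95000 − (34.6581984)/(49.9328000) = 3.2559032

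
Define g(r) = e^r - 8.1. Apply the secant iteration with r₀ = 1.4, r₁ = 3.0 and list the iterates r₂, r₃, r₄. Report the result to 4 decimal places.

g(1.4) = -4.044800, g(3.0) = 11.985537
r₂ = 3.000000 − 11.985537·(3.000000 − 1.400000) / (11.985537 − (-4.044800)) = 3.000000 − (19.176859)/(16.030337) = 1.803715
g(1.803715) = -2.027839
r₃ = 1.803715 − (-2.027839)·(1.803715 − 3.000000) / (-2.027839 − 11.985537) = 1.803715 − (2.425874)/(-14.013376) = 1.976826
g(1.976826) = -0.880210
r₄ = 1.976826 − (-0.880210)·(1.976826 − 1.803715) / (-0.880210 − (-2.027839)) = 1.976826 − (-0.152374)/(1.147629) = 2.109599

1.8037, 1.9768, 2.1096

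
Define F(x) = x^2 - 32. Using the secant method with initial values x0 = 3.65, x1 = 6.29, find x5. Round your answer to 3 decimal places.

F(3.65) = -18.67750, F(6.29) = 7.56410
x2 = 6.29000 − 7.56410·(6.29000 − 3.65000) / (7.56410 − (-18.67750)) = 6.29000 − (19.96922)/(26.24160) = 5.52902
F(5.52902) = -1.42989
x3 = 5.52902 − (-1.42989)·(5.52902 − 6.29000) / (-1.42989 − 7.56410) = 5.52902 − (1.08811)/(-8.99399) = 5.65001
F(5.65001) = -0.07743
x4 = 5.65001 − (-0.07743)·(5.65001 − 5.52902) / (-0.07743 − (-1.42989)) = 5.65001 − (-0.00937)/(1.35246) = 5.65693
F(5.65693) = 0.00089
x5 = 5.65693 − 0.00089·(5.65693 − 5.65001) / (0.00089 − (-0.07743)) = 5.65693 − (0.00001)/(0.07831) = 5.65685

5.657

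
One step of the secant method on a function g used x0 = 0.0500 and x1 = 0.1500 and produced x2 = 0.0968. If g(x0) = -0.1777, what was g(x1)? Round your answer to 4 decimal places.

0.2020

The secant line through (0.0500, -0.1777) and (0.1500, g(x1)) crosses zero at x2 = 0.0968.
So (0.0500, -0.1777), (0.1500, g(x1)), (0.0968, 0) are collinear:
g(x1) = -0.1777 · (0.1500 − 0.0968) / (0.0500 − 0.0968) = -0.1777 · (0.053200)/(-0.046800) = 0.202001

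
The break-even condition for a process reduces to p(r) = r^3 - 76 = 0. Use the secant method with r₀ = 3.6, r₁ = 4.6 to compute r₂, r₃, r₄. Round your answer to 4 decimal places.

4.1790, 4.2312, 4.2359

p(3.6) = -29.344000, p(4.6) = 21.336000
r₂ = 4.600000 − 21.336000·(4.600000 − 3.600000) / (21.336000 − (-29.344000)) = 4.600000 − (21.336000)/(50.680000) = 4.179006
p(4.179006) = -3.017483
r₃ = 4.179006 − (-3.017483)·(4.179006 − 4.600000) / (-3.017483 − 21.336000) = 4.179006 − (1.270344)/(-24.353483) = 4.231168
p(4.231168) = -0.250306
r₄ = 4.231168 − (-0.250306)·(4.231168 − 4.179006) / (-0.250306 − (-3.017483)) = 4.231168 − (-0.013057)/(2.767177) = 4.235887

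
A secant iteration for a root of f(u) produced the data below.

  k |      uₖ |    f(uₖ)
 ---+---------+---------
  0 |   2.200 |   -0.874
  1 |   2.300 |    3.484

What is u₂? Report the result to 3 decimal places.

2.220

u₂ = 2.300 − 3.484·(2.300 − 2.200) / (3.484 − (-0.874))
   = 2.300 − (0.34840)/(4.35800) = 2.22006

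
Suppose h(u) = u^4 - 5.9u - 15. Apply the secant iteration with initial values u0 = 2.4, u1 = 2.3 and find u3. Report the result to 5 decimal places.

h(2.4) = 4.0176000, h(2.3) = -0.5859000
u2 = 2.3000000 − (-0.5859000)·(2.3000000 − 2.4000000) / (-0.5859000 − 4.0176000) = 2.3000000 − (0.0585900)/(-4.6035000) = 2.3127273
h(2.3127273) = -0.0364197
u3 = 2.3127273 − (-0.0364197)·(2.3127273 − 2.3000000) / (-0.0364197 − (-0.5859000)) = 2.3127273 − (-0.0004635)/(0.5494803) = 2.3135708

2.31357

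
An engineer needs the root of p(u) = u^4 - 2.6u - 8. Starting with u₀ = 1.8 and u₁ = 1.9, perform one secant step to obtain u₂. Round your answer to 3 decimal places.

1.896

p(1.8) = -2.18240, p(1.9) = 0.09210
u₂ = 1.90000 − 0.09210·(1.90000 − 1.80000) / (0.09210 − (-2.18240)) = 1.90000 − (0.00921)/(2.27450) = 1.89595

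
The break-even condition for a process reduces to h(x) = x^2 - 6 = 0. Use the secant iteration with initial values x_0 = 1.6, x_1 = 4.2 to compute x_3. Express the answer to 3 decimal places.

2.379

h(1.6) = -3.44000, h(4.2) = 11.64000
x_2 = 4.20000 − 11.64000·(4.20000 − 1.60000) / (11.64000 − (-3.44000)) = 4.20000 − (30.26400)/(15.08000) = 2.19310
h(2.19310) = -1.19030
x_3 = 2.19310 − (-1.19030)·(2.19310 − 4.20000) / (-1.19030 − 11.64000) = 2.19310 − (2.38880)/(-12.83030) = 2.37929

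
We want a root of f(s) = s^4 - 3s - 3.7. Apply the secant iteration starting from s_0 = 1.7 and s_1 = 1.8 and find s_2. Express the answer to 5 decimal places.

1.72427

f(1.7) = -0.4479000, f(1.8) = 1.3976000
s_2 = 1.8000000 − 1.3976000·(1.8000000 − 1.7000000) / (1.3976000 − (-0.4479000)) = 1.8000000 − (0.1397600)/(1.8455000) = 1.7242698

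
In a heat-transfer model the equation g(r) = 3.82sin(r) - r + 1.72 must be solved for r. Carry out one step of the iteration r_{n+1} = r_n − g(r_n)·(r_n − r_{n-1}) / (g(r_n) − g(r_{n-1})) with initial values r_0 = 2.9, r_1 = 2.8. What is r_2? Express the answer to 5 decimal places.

2.84287

g(2.9) = -0.2660676, g(2.8) = 0.1996547
r_2 = 2.8000000 − 0.1996547·(2.8000000 − 2.9000000) / (0.1996547 − (-0.2660676)) = 2.8000000 − (-0.0199655)/(0.4657223) = 2.8428699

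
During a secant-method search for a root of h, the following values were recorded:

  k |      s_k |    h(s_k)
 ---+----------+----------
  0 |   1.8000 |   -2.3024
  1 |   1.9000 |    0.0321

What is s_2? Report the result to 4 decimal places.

s_2 = 1.9000 − 0.0321·(1.9000 − 1.8000) / (0.0321 − (-2.3024))
   = 1.9000 − (0.003210)/(2.334500) = 1.898625

1.8986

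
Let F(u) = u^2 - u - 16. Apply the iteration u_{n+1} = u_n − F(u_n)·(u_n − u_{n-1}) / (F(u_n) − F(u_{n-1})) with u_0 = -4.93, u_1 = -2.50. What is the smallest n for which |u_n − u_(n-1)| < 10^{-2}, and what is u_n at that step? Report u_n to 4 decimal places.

F(-4.93) = 13.234900, F(-2.50) = -7.250000
u_2 = -2.500000 − (-7.250000)·(2.430000)/(-20.484900) = -3.360024;  |Δ| = 0.860024
F(-3.360024) = -1.350217
u_3 = -3.360024 − (-1.350217)·(-0.860024)/(5.899783) = -3.556848;  |Δ| = 0.196824
F(-3.556848) = 0.208013
u_4 = -3.556848 − 0.208013·(-0.196824)/(1.558230) = -3.530573;  |Δ| = 0.026275
F(-3.530573) = -0.004481
u_5 = -3.530573 − (-0.004481)·(0.026275)/(-0.212494) = -3.531127;  |Δ| = 0.000554
|u_5 − u_4| = 0.000554 < 10^{-2}

n = 5, u_n = -3.5311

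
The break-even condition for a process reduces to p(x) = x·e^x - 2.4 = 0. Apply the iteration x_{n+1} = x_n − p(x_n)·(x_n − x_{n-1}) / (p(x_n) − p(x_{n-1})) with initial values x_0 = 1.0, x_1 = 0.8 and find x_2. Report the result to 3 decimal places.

p(1.0) = 0.31828, p(0.8) = -0.61957
x_2 = 0.80000 − (-0.61957)·(0.80000 − 1.00000) / (-0.61957 − 0.31828) = 0.80000 − (0.12391)/(-0.93785) = 0.93213

0.932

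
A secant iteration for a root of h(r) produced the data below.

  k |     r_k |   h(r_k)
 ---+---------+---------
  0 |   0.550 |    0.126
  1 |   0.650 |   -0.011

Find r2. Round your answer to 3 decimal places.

0.642

r2 = 0.650 − (-0.011)·(0.650 − 0.550) / (-0.011 − 0.126)
   = 0.650 − (-0.00110)/(-0.13700) = 0.64197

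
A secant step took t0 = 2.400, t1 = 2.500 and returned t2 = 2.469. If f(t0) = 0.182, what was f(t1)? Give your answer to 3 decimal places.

-0.082

The secant line through (2.400, 0.182) and (2.500, f(t1)) crosses zero at t2 = 2.469.
So (2.400, 0.182), (2.500, f(t1)), (2.469, 0) are collinear:
f(t1) = 0.182 · (2.500 − 2.469) / (2.400 − 2.469) = 0.182 · (0.03100)/(-0.06900) = -0.08177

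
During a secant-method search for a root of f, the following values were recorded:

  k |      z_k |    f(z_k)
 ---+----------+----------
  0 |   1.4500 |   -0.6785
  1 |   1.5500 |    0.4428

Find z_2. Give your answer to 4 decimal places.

z_2 = 1.5500 − 0.4428·(1.5500 − 1.4500) / (0.4428 − (-0.6785))
   = 1.5500 − (0.044280)/(1.121300) = 1.510510

1.5105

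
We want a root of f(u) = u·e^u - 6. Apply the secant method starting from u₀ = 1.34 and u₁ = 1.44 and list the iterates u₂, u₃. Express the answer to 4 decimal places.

1.4319, 1.4324

f(1.34) = -0.882482, f(1.44) = 0.077802
u₂ = 1.440000 − 0.077802·(1.440000 − 1.340000) / (0.077802 − (-0.882482)) = 1.440000 − (0.007780)/(0.960284) = 1.431898
f(1.431898) = -0.005161
u₃ = 1.431898 − (-0.005161)·(1.431898 − 1.440000) / (-0.005161 − 0.077802) = 1.431898 − (0.000042)/(-0.082963) = 1.432402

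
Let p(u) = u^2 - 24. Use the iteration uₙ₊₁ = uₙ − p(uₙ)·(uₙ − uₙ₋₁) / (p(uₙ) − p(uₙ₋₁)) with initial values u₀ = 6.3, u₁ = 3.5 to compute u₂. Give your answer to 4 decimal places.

4.6990

p(6.3) = 15.690000, p(3.5) = -11.750000
u₂ = 3.500000 − (-11.750000)·(3.500000 − 6.300000) / (-11.750000 − 15.690000) = 3.500000 − (32.900000)/(-27.440000) = 4.698980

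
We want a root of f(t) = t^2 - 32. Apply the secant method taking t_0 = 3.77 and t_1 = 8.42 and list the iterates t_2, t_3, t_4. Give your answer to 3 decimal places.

f(3.77) = -17.78710, f(8.42) = 38.89640
t_2 = 8.42000 − 38.89640·(8.42000 − 3.77000) / (38.89640 − (-17.78710)) = 8.42000 − (180.86826)/(56.68350) = 5.22916
f(5.22916) = -4.65594
t_3 = 5.22916 − (-4.65594)·(5.22916 − 8.42000) / (-4.65594 − 38.89640) = 5.22916 − (14.85637)/(-43.55234) = 5.57027
f(5.57027) = -0.97209
t_4 = 5.57027 − (-0.97209)·(5.57027 − 5.22916) / (-0.97209 − (-4.65594)) = 5.57027 − (-0.33159)/(3.68385) = 5.66028

5.229, 5.570, 5.660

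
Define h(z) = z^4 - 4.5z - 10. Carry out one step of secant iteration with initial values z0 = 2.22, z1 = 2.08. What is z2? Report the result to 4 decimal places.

2.0982

h(2.22) = 4.299127, h(2.08) = -0.642263
z2 = 2.080000 − (-0.642263)·(2.080000 − 2.220000) / (-0.642263 − 4.299127) = 2.080000 − (0.089917)/(-4.941390) = 2.098197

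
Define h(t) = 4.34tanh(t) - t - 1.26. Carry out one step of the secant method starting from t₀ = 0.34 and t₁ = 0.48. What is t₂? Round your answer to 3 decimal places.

h(0.34) = -0.17875, h(0.48) = 0.19670
t₂ = 0.48000 − 0.19670·(0.48000 − 0.34000) / (0.19670 − (-0.17875)) = 0.48000 − (0.02754)/(0.37545) = 0.40665

0.407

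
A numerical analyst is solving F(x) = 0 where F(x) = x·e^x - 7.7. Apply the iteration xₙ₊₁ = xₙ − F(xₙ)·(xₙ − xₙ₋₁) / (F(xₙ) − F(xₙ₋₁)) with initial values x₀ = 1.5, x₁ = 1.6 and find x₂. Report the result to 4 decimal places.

F(1.5) = -0.977466, F(1.6) = 0.224852
x₂ = 1.600000 − 0.224852·(1.600000 − 1.500000) / (0.224852 − (-0.977466)) = 1.600000 − (0.022485)/(1.202318) = 1.581298

1.5813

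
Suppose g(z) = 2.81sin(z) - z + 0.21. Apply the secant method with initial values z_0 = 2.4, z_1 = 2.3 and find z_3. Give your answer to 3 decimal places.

g(2.4) = -0.29195, g(2.3) = 0.00543
z_2 = 2.30000 − 0.00543·(2.30000 − 2.40000) / (0.00543 − (-0.29195)) = 2.30000 − (-0.00054)/(0.29738) = 2.30183
g(2.30183) = 0.00018
z_3 = 2.30183 − 0.00018·(2.30183 − 2.30000) / (0.00018 − 0.00543) = 2.30183 − (0.00000)/(-0.00525) = 2.30189

2.302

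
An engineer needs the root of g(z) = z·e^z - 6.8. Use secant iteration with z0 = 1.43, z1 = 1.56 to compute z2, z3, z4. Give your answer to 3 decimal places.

1.504, 1.507, 1.507

g(1.43) = -0.82446, g(1.56) = 0.62376
z2 = 1.56000 − 0.62376·(1.56000 − 1.43000) / (0.62376 − (-0.82446)) = 1.56000 − (0.08109)/(1.44822) = 1.50401
g(1.50401) = -0.03243
z3 = 1.50401 − (-0.03243)·(1.50401 − 1.56000) / (-0.03243 − 0.62376) = 1.50401 − (0.00182)/(-0.65620) = 1.50678
g(1.50678) = -0.00119
z4 = 1.50678 − (-0.00119)·(1.50678 − 1.50401) / (-0.00119 − (-0.03243)) = 1.50678 − (0.00000)/(0.03124) = 1.50688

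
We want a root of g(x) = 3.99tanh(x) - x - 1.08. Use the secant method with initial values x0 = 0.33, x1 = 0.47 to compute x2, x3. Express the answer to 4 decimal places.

g(0.33) = -0.139102, g(0.47) = 0.198415
x2 = 0.470000 − 0.198415·(0.470000 − 0.330000) / (0.198415 − (-0.139102)) = 0.470000 − (0.027778)/(0.337517) = 0.387699
g(0.387699) = 0.006106
x3 = 0.387699 − 0.006106·(0.387699 − 0.470000) / (0.006106 − 0.198415) = 0.387699 − (-0.000503)/(-0.192309) = 0.385086

0.3877, 0.3851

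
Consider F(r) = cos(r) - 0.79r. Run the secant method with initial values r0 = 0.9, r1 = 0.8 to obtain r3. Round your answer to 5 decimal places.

F(0.9) = -0.0893900, F(0.8) = 0.0647067
r2 = 0.8000000 − 0.0647067·(0.8000000 − 0.9000000) / (0.0647067 − (-0.0893900)) = 0.8000000 − (-0.0064707)/(0.1540967) = 0.8419910
F(0.8419910) = 0.0008061
r3 = 0.8419910 − 0.0008061·(0.8419910 − 0.8000000) / (0.0008061 − 0.0647067) = 0.8419910 − (0.0000338)/(-0.0639006) = 0.8425207

0.84252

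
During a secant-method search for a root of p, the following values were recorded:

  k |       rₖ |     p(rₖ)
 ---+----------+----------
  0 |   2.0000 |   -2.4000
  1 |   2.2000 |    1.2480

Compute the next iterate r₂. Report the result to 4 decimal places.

r₂ = 2.2000 − 1.2480·(2.2000 − 2.0000) / (1.2480 − (-2.4000))
   = 2.2000 − (0.249600)/(3.648000) = 2.131579

2.1316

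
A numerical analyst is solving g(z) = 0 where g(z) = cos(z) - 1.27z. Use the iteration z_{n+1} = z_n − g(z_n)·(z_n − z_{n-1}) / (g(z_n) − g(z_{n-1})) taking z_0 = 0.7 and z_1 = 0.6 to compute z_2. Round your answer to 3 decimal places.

0.634

g(0.7) = -0.12416, g(0.6) = 0.06334
z_2 = 0.60000 − 0.06334·(0.60000 − 0.70000) / (0.06334 − (-0.12416)) = 0.60000 − (-0.00633)/(0.18749) = 0.63378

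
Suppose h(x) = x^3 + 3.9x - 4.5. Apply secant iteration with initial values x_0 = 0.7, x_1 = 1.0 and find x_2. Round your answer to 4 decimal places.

0.9343

h(0.7) = -1.427000, h(1.0) = 0.400000
x_2 = 1.000000 − 0.400000·(1.000000 − 0.700000) / (0.400000 − (-1.427000)) = 1.000000 − (0.120000)/(1.827000) = 0.934319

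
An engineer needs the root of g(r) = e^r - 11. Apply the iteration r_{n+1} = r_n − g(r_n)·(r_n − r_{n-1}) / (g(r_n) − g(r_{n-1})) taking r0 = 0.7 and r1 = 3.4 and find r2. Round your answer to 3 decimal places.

g(0.7) = -8.98625, g(3.4) = 18.96410
r2 = 3.40000 − 18.96410·(3.40000 − 0.70000) / (18.96410 − (-8.98625)) = 3.40000 − (51.20307)/(27.95035) = 1.56807

1.568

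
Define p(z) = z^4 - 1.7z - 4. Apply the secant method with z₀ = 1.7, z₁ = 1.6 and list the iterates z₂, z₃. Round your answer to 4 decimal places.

1.6102, 1.6112

p(1.7) = 1.462100, p(1.6) = -0.166400
z₂ = 1.600000 − (-0.166400)·(1.600000 − 1.700000) / (-0.166400 − 1.462100) = 1.600000 − (0.016640)/(-1.628500) = 1.610218
p(1.610218) = -0.014748
z₃ = 1.610218 − (-0.014748)·(1.610218 − 1.600000) / (-0.014748 − (-0.166400)) = 1.610218 − (-0.000151)/(0.151652) = 1.611212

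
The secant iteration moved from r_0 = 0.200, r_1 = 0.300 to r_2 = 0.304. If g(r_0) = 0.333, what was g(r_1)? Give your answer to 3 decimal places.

0.013

The secant line through (0.200, 0.333) and (0.300, g(r_1)) crosses zero at r_2 = 0.304.
So (0.200, 0.333), (0.300, g(r_1)), (0.304, 0) are collinear:
g(r_1) = 0.333 · (0.300 − 0.304) / (0.200 − 0.304) = 0.333 · (-0.00400)/(-0.10400) = 0.01281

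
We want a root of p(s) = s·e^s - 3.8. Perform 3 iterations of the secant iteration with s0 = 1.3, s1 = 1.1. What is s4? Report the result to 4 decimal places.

p(1.3) = 0.970086, p(1.1) = -0.495417
s2 = 1.100000 − (-0.495417)·(1.100000 − 1.300000) / (-0.495417 − 0.970086) = 1.100000 − (0.099083)/(-1.465503) = 1.167611
p(1.167611) = -0.046946
s3 = 1.167611 − (-0.046946)·(1.167611 − 1.100000) / (-0.046946 − (-0.495417)) = 1.167611 − (-0.003174)/(0.448472) = 1.174688
p(1.174688) = 0.002621
s4 = 1.174688 − 0.002621·(1.174688 − 1.167611) / (0.002621 − (-0.046946)) = 1.174688 − (0.000019)/(0.049567) = 1.174314

1.1743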